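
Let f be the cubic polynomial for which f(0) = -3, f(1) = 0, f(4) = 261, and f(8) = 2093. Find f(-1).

Using the Lagrange interpolation formula with nodes 0, 1, 4, 8:
  L_0(t) = (t - 1)(t - 4)(t - 8) / -32
  L_1(t) = t(t - 4)(t - 8) / 21
  L_2(t) = t(t - 1)(t - 8) / -48
  L_3(t) = t(t - 1)(t - 4) / 224
Then f(t) = -3·L_0(t) + 0·L_1(t) + 261·L_2(t) + 2093·L_3(t).
Expanding and collecting terms gives f(t) = 4t³ + t² - 2t - 3.
Evaluating at t = -1: f(-1) = -4.

-4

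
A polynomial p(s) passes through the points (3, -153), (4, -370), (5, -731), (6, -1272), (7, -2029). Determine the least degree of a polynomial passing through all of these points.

Forward differences of the values at s = 3, 4, 5, 6, 7:
  p  : -153  -370  -731  -1272  -2029
  Δ  : -217  -361  -541  -757
  Δ^2: -144  -180  -216
  Δ^3: -36  -36
  Δ^4: 0
The third differences are constant (-36) and nonzero, while all higher differences vanish, so the minimal degree is 3.

3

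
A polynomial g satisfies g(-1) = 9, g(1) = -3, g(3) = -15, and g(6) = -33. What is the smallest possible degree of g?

Divided differences on the nodes -1, 1, 3, 6:
  order 0: 9  -3  -15  -33
  order 1: -6  -6  -6
  order 2: 0  0
  order 3: 0
The order-1 divided differences are all -6 (nonzero) and every higher order vanishes, so the data lies on a polynomial of degree exactly 1.

1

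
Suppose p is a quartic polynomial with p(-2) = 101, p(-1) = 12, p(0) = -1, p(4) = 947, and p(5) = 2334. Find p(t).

p(t) = 4t^4 - 2t^3 + 4t^2 - 3t - 1

Write p(t) = at^4 + bt^3 + ct^2 + dt + e. Substituting each data point gives a linear system:
  16a - 8b + 4c - 2d + e = 101
  a - b + c - d + e = 12
  e = -1
  256a + 64b + 16c + 4d + e = 947
  625a + 125b + 25c + 5d + e = 2334
Solving the system yields a = 4, b = -2, c = 4, d = -3, e = -1.
So p(t) = 4t^4 - 2t^3 + 4t^2 - 3t - 1.
Check: p(4) = 947. ✓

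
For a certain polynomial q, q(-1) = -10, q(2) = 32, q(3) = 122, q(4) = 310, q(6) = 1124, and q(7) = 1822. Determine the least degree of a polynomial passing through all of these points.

3

Divided differences on the nodes -1, 2, 3, 4, 6, 7:
  order 0: -10  32  122  310  1124  1822
  order 1: 14  90  188  407  698
  order 2: 19  49  73  97
  order 3: 6  6  6
  order 4: 0  0
  order 5: 0
The order-3 divided differences are all 6 (nonzero) and every higher order vanishes, so the data lies on a polynomial of degree exactly 3.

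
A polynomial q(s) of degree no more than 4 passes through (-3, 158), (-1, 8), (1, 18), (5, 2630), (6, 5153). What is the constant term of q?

5

Write q(s) = as^4 + bs^3 + cs^2 + ds + e. Substituting each data point gives a linear system:
  81a - 27b + 9c - 3d + e = 158
  a - b + c - d + e = 8
  a + b + c + d + e = 18
  625a + 125b + 25c + 5d + e = 2630
  1296a + 216b + 36c + 6d + e = 5153
Solving the system yields a = 3, b = 5, c = 5, d = 0, e = 5.
So q(s) = 3s⁴ + 5s³ + 5s² + 5.
The constant term is 5.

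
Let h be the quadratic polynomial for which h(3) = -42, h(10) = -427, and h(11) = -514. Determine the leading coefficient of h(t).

-4

Write h(t) = at^2 + bt + c. Substituting each data point gives a linear system:
  9a + 3b + c = -42
  100a + 10b + c = -427
  121a + 11b + c = -514
Solving the system yields a = -4, b = -3, c = 3.
So h(t) = -4t^2 - 3t + 3.
The leading coefficient is -4.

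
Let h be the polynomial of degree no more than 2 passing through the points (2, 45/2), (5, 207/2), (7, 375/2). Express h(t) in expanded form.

Write h(t) = at^2 + bt + c. Substituting each data point gives a linear system:
  4a + 2b + c = 45/2
  25a + 5b + c = 207/2
  49a + 7b + c = 375/2
Solving the system yields a = 3, b = 6, c = -3/2.
So h(t) = 3t^2 + 6t - 3/2.
Check: h(5) = 207/2. ✓

h(t) = 3t^2 + 6t - 3/2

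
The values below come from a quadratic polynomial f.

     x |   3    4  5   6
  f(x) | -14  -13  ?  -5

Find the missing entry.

-10

On equispaced nodes a degree-2 polynomial has vanishing third forward difference, so
  - f(3) + 3·f(4) - 3·f(5) + f(6) = 0.
Substituting the known values and solving for f(5):
  -3·f(5) = 30
  f(5) = -10.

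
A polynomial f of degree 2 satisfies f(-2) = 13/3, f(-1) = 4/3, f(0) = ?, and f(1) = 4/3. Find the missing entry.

The 3 known points determine the degree-2 polynomial uniquely.
Write f(u) = au^2 + bu + c. Substituting each data point gives a linear system:
  4a - 2b + c = 13/3
  a - b + c = 4/3
  a + b + c = 4/3
Solving the system yields a = 1, b = 0, c = 1/3.
So f(u) = u^2 + 1/3.
Then f(0) = 1/3.

1/3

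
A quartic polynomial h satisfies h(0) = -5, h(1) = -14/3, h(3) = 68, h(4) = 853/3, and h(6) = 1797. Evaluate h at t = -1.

8/3

Using the Lagrange interpolation formula with nodes 0, 1, 3, 4, 6:
  L_0(t) = (t - 1)(t - 3)(t - 4)(t - 6) / 72
  L_1(t) = t(t - 3)(t - 4)(t - 6) / -30
  L_2(t) = t(t - 1)(t - 4)(t - 6) / 18
  L_3(t) = t(t - 1)(t - 3)(t - 6) / -24
  L_4(t) = t(t - 1)(t - 3)(t - 4) / 180
Then h(t) = -5·L_0(t) - 14/3·L_1(t) + 68·L_2(t) + 853/3·L_3(t) + 1797·L_4(t).
Expanding and collecting terms gives h(t) = 2t^4 - 4t^3 + 2t^2 + (1/3)t - 5.
Evaluating at t = -1: h(-1) = 8/3.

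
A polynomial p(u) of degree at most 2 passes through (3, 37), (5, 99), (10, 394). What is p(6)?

142

Write p(u) = au^2 + bu + c. Substituting each data point gives a linear system:
  9a + 3b + c = 37
  25a + 5b + c = 99
  100a + 10b + c = 394
Solving the system yields a = 4, b = -1, c = 4.
So p(u) = 4u² - u + 4.
Then p(6) = 142.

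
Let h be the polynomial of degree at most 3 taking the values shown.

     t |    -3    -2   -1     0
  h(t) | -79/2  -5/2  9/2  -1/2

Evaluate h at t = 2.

Using the Lagrange interpolation formula with nodes -3, -2, -1, 0:
  L_0(t) = (t + 2)(t + 1)t / -6
  L_1(t) = (t + 3)(t + 1)t / 2
  L_2(t) = (t + 3)(t + 2)t / -2
  L_3(t) = (t + 3)(t + 2)(t + 1) / 6
Then h(t) = -79/2·L_0(t) - 5/2·L_1(t) + 9/2·L_2(t) - 1/2·L_3(t).
Expanding and collecting terms gives h(t) = 3t^3 + 3t^2 - 5t - 1/2.
Evaluating at t = 2: h(2) = 51/2.

51/2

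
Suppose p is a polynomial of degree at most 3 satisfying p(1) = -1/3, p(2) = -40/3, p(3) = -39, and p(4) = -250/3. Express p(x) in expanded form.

Using the Lagrange interpolation formula with nodes 1, 2, 3, 4:
  L_0(x) = (x - 2)(x - 3)(x - 4) / -6
  L_1(x) = (x - 1)(x - 3)(x - 4) / 2
  L_2(x) = (x - 1)(x - 2)(x - 4) / -2
  L_3(x) = (x - 1)(x - 2)(x - 3) / 6
Then p(x) = -1/3·L_0(x) - 40/3·L_1(x) - 39·L_2(x) - 250/3·L_3(x).
Expanding and collecting terms gives p(x) = -x³ - (1/3)x² - 5x + 6.
Check: p(4) = -250/3. ✓

p(x) = -x^3 - (1/3)x^2 - 5x + 6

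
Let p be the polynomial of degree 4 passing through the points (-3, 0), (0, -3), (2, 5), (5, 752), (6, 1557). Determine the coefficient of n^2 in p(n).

Write p(n) = an^4 + bn^3 + cn^2 + dn + e. Substituting each data point gives a linear system:
  81a - 27b + 9c - 3d + e = 0
  e = -3
  16a + 8b + 4c + 2d + e = 5
  625a + 125b + 25c + 5d + e = 752
  1296a + 216b + 36c + 6d + e = 1557
Solving the system yields a = 1, b = 2, c = -4, d = -4, e = -3.
So p(n) = n⁴ + 2n³ - 4n² - 4n - 3.
The coefficient of n^2 is -4.

-4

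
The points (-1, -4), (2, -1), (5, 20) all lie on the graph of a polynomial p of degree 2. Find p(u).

Using the Lagrange interpolation formula with nodes -1, 2, 5:
  L_0(u) = (u - 2)(u - 5) / 18
  L_1(u) = (u + 1)(u - 5) / -9
  L_2(u) = (u + 1)(u - 2) / 18
Then p(u) = -4·L_0(u) - 1·L_1(u) + 20·L_2(u).
Expanding and collecting terms gives p(u) = u^2 - 5.
Check: p(2) = -1. ✓

p(u) = u^2 - 5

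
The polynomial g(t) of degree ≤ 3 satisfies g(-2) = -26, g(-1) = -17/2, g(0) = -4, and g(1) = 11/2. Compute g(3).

Write g(t) = at^3 + bt^2 + ct + d. Substituting each data point gives a linear system:
  -8a + 4b - 2c + d = -26
  -a + b - c + d = -17/2
  d = -4
  a + b + c + d = 11/2
Solving the system yields a = 3, b = 5/2, c = 4, d = -4.
So g(t) = 3t³ + (5/2)t² + 4t - 4.
Then g(3) = 223/2.

223/2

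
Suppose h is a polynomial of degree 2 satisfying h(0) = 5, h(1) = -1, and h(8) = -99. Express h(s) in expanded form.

Write h(s) = as^2 + bs + c. Substituting each data point gives a linear system:
  c = 5
  a + b + c = -1
  64a + 8b + c = -99
Solving the system yields a = -1, b = -5, c = 5.
So h(s) = -s^2 - 5s + 5.
Check: h(1) = -1. ✓

h(s) = -s^2 - 5s + 5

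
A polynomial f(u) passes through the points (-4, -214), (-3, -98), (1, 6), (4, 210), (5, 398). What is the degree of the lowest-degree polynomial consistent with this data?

3

Divided differences on the nodes -4, -3, 1, 4, 5:
  order 0: -214  -98  6  210  398
  order 1: 116  26  68  188
  order 2: -18  6  30
  order 3: 3  3
  order 4: 0
The order-3 divided differences are all 3 (nonzero) and every higher order vanishes, so the data lies on a polynomial of degree exactly 3.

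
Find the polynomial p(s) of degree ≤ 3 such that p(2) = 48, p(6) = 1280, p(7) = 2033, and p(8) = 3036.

Using the Lagrange interpolation formula with nodes 2, 6, 7, 8:
  L_0(s) = (s - 6)(s - 7)(s - 8) / -120
  L_1(s) = (s - 2)(s - 7)(s - 8) / 8
  L_2(s) = (s - 2)(s - 6)(s - 8) / -5
  L_3(s) = (s - 2)(s - 6)(s - 7) / 12
Then p(s) = 48·L_0(s) + 1280·L_1(s) + 2033·L_2(s) + 3036·L_3(s).
Expanding and collecting terms gives p(s) = 6s^3 - s^2 + 4s - 4.
Check: p(8) = 3036. ✓

p(s) = 6s^3 - s^2 + 4s - 4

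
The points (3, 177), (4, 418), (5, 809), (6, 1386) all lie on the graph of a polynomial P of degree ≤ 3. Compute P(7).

2185

Write P(n) = an^3 + bn^2 + cn + d. Substituting each data point gives a linear system:
  27a + 9b + 3c + d = 177
  64a + 16b + 4c + d = 418
  125a + 25b + 5c + d = 809
  216a + 36b + 6c + d = 1386
Solving the system yields a = 6, b = 3, c = -2, d = -6.
So P(n) = 6n³ + 3n² - 2n - 6.
Then P(7) = 2185.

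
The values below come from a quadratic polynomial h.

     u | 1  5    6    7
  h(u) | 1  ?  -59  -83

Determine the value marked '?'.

The 3 known points determine the degree-2 polynomial uniquely.
Write h(u) = au^2 + bu + c. Substituting each data point gives a linear system:
  a + b + c = 1
  36a + 6b + c = -59
  49a + 7b + c = -83
Solving the system yields a = -2, b = 2, c = 1.
So h(u) = -2u^2 + 2u + 1.
Then h(5) = -39.

-39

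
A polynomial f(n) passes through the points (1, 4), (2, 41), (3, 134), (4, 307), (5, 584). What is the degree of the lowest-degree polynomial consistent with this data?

3

Forward differences of the values at n = 1, 2, 3, 4, 5:
  f  : 4  41  134  307  584
  Δ  : 37  93  173  277
  Δ^2: 56  80  104
  Δ^3: 24  24
  Δ^4: 0
The third differences are constant (24) and nonzero, while all higher differences vanish, so the minimal degree is 3.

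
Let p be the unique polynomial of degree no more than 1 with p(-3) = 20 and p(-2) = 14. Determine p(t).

p(t) = -6t + 2

Using the Lagrange interpolation formula with nodes -3, -2:
  L_0(t) = (t + 2) / -1
  L_1(t) = (t + 3) / 1
Then p(t) = 20·L_0(t) + 14·L_1(t).
Expanding and collecting terms gives p(t) = -6t + 2.
Check: p(-3) = 20. ✓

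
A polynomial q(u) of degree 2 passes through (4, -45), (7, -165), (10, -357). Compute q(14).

-725

Using the Lagrange interpolation formula with nodes 4, 7, 10:
  L_0(u) = (u - 7)(u - 10) / 18
  L_1(u) = (u - 4)(u - 10) / -9
  L_2(u) = (u - 4)(u - 7) / 18
Then q(u) = -45·L_0(u) - 165·L_1(u) - 357·L_2(u).
Expanding and collecting terms gives q(u) = -4u² + 4u + 3.
Evaluating at u = 14: q(14) = -725.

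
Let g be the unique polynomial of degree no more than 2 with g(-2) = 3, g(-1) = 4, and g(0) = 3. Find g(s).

Write g(s) = as^2 + bs + c. Substituting each data point gives a linear system:
  4a - 2b + c = 3
  a - b + c = 4
  c = 3
Solving the system yields a = -1, b = -2, c = 3.
So g(s) = -s² - 2s + 3.
Check: g(-1) = 4. ✓

g(s) = -s^2 - 2s + 3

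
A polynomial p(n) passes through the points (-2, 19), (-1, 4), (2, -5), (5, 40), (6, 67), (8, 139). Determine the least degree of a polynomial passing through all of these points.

Divided differences on the nodes -2, -1, 2, 5, 6, 8:
  order 0: 19  4  -5  40  67  139
  order 1: -15  -3  15  27  36
  order 2: 3  3  3  3
  order 3: 0  0  0
  order 4: 0  0
  order 5: 0
The order-2 divided differences are all 3 (nonzero) and every higher order vanishes, so the data lies on a polynomial of degree exactly 2.

2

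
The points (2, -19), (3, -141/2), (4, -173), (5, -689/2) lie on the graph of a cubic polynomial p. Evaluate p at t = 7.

Write p(t) = at^3 + bt^2 + ct + d. Substituting each data point gives a linear system:
  8a + 4b + 2c + d = -19
  27a + 9b + 3c + d = -141/2
  64a + 16b + 4c + d = -173
  125a + 25b + 5c + d = -689/2
Solving the system yields a = -3, b = 3/2, c = -2, d = 3.
So p(t) = -3t^3 + (3/2)t^2 - 2t + 3.
Then p(7) = -1933/2.

-1933/2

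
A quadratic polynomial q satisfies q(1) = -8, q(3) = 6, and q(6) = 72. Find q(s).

Write q(s) = as^2 + bs + c. Substituting each data point gives a linear system:
  a + b + c = -8
  9a + 3b + c = 6
  36a + 6b + c = 72
Solving the system yields a = 3, b = -5, c = -6.
So q(s) = 3s^2 - 5s - 6.
Check: q(3) = 6. ✓

q(s) = 3s^2 - 5s - 6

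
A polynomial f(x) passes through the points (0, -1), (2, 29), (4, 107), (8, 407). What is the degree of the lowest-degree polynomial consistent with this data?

2

Divided differences on the nodes 0, 2, 4, 8:
  order 0: -1  29  107  407
  order 1: 15  39  75
  order 2: 6  6
  order 3: 0
The order-2 divided differences are all 6 (nonzero) and every higher order vanishes, so the data lies on a polynomial of degree exactly 2.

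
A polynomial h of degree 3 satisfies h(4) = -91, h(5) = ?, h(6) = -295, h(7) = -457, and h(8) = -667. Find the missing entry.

-175

On equispaced nodes a degree-3 polynomial has vanishing fourth forward difference, so
  h(4) - 4·h(5) + 6·h(6) - 4·h(7) + h(8) = 0.
Substituting the known values and solving for h(5):
  -4·h(5) = 700
  h(5) = -175.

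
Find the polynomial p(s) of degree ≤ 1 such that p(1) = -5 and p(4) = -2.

p(s) = s - 6

Write p(s) = as + b. Substituting each data point gives a linear system:
  a + b = -5
  4a + b = -2
Solving the system yields a = 1, b = -6.
So p(s) = s - 6.
Check: p(4) = -2. ✓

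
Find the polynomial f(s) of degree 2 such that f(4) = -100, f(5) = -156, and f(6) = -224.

f(s) = -6s^2 - 2s + 4

Using the Lagrange interpolation formula with nodes 4, 5, 6:
  L_0(s) = (s - 5)(s - 6) / 2
  L_1(s) = (s - 4)(s - 6) / -1
  L_2(s) = (s - 4)(s - 5) / 2
Then f(s) = -100·L_0(s) - 156·L_1(s) - 224·L_2(s).
Expanding and collecting terms gives f(s) = -6s² - 2s + 4.
Check: f(6) = -224. ✓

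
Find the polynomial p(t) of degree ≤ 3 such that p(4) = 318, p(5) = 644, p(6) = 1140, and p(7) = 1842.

Write p(t) = at^3 + bt^2 + ct + d. Substituting each data point gives a linear system:
  64a + 16b + 4c + d = 318
  125a + 25b + 5c + d = 644
  216a + 36b + 6c + d = 1140
  343a + 49b + 7c + d = 1842
Solving the system yields a = 6, b = -5, c = 5, d = -6.
So p(t) = 6t^3 - 5t^2 + 5t - 6.
Check: p(4) = 318. ✓

p(t) = 6t^3 - 5t^2 + 5t - 6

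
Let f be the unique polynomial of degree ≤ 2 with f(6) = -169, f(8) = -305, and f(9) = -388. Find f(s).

Using the Lagrange interpolation formula with nodes 6, 8, 9:
  L_0(s) = (s - 8)(s - 9) / 6
  L_1(s) = (s - 6)(s - 9) / -2
  L_2(s) = (s - 6)(s - 8) / 3
Then f(s) = -169·L_0(s) - 305·L_1(s) - 388·L_2(s).
Expanding and collecting terms gives f(s) = -5s² + 2s - 1.
Check: f(8) = -305. ✓

f(s) = -5s^2 + 2s - 1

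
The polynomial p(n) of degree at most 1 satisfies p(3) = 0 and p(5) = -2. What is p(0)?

Using the Lagrange interpolation formula with nodes 3, 5:
  L_0(n) = (n - 5) / -2
  L_1(n) = (n - 3) / 2
Then p(n) = 0·L_0(n) - 2·L_1(n).
Expanding and collecting terms gives p(n) = -n + 3.
Evaluating at n = 0: p(0) = 3.

3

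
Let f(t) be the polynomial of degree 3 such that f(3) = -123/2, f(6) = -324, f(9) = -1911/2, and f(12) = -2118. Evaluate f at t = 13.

Using the Lagrange interpolation formula with nodes 3, 6, 9, 12:
  L_0(t) = (t - 6)(t - 9)(t - 12) / -162
  L_1(t) = (t - 3)(t - 9)(t - 12) / 54
  L_2(t) = (t - 3)(t - 6)(t - 12) / -54
  L_3(t) = (t - 3)(t - 6)(t - 9) / 162
Then f(t) = -123/2·L_0(t) - 324·L_1(t) - 1911/2·L_2(t) - 2118·L_3(t).
Expanding and collecting terms gives f(t) = -t^3 - (5/2)t^2 - 2t - 6.
Evaluating at t = 13: f(13) = -5303/2.

-5303/2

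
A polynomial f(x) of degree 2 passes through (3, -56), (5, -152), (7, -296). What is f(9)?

-488

Using the Lagrange interpolation formula with nodes 3, 5, 7:
  L_0(x) = (x - 5)(x - 7) / 8
  L_1(x) = (x - 3)(x - 7) / -4
  L_2(x) = (x - 3)(x - 5) / 8
Then f(x) = -56·L_0(x) - 152·L_1(x) - 296·L_2(x).
Expanding and collecting terms gives f(x) = -6x^2 - 2.
Evaluating at x = 9: f(9) = -488.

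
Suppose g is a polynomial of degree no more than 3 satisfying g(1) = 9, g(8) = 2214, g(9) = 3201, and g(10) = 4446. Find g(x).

g(x) = 5x^3 - 6x^2 + 4x + 6

Using the Lagrange interpolation formula with nodes 1, 8, 9, 10:
  L_0(x) = (x - 8)(x - 9)(x - 10) / -504
  L_1(x) = (x - 1)(x - 9)(x - 10) / 14
  L_2(x) = (x - 1)(x - 8)(x - 10) / -8
  L_3(x) = (x - 1)(x - 8)(x - 9) / 18
Then g(x) = 9·L_0(x) + 2214·L_1(x) + 3201·L_2(x) + 4446·L_3(x).
Expanding and collecting terms gives g(x) = 5x^3 - 6x^2 + 4x + 6.
Check: g(8) = 2214. ✓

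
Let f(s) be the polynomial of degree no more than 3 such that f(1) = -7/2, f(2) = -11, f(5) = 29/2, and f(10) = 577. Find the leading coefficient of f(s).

1

Write f(s) = as^3 + bs^2 + cs + d. Substituting each data point gives a linear system:
  a + b + c + d = -7/2
  8a + 4b + 2c + d = -11
  125a + 25b + 5c + d = 29/2
  1000a + 100b + 10c + d = 577
Solving the system yields a = 1, b = -4, c = -5/2, d = 2.
So f(s) = s³ - 4s² - (5/2)s + 2.
The leading coefficient is 1.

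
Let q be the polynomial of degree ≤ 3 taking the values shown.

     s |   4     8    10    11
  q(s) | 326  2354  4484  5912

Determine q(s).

q(s) = 4s^3 + 5s^2 - s - 6

Write q(s) = as^3 + bs^2 + cs + d. Substituting each data point gives a linear system:
  64a + 16b + 4c + d = 326
  512a + 64b + 8c + d = 2354
  1000a + 100b + 10c + d = 4484
  1331a + 121b + 11c + d = 5912
Solving the system yields a = 4, b = 5, c = -1, d = -6.
So q(s) = 4s³ + 5s² - s - 6.
Check: q(8) = 2354. ✓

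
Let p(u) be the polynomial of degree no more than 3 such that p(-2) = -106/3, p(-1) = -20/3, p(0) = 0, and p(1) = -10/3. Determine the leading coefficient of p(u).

2

Write p(u) = au^3 + bu^2 + cu + d. Substituting each data point gives a linear system:
  -8a + 4b - 2c + d = -106/3
  -a + b - c + d = -20/3
  d = 0
  a + b + c + d = -10/3
Solving the system yields a = 2, b = -5, c = -1/3, d = 0.
So p(u) = 2u^3 - 5u^2 - (1/3)u.
The leading coefficient is 2.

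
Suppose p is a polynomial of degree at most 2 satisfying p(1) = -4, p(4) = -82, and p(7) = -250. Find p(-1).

-2

Using the Lagrange interpolation formula with nodes 1, 4, 7:
  L_0(s) = (s - 4)(s - 7) / 18
  L_1(s) = (s - 1)(s - 7) / -9
  L_2(s) = (s - 1)(s - 4) / 18
Then p(s) = -4·L_0(s) - 82·L_1(s) - 250·L_2(s).
Expanding and collecting terms gives p(s) = -5s^2 - s + 2.
Evaluating at s = -1: p(-1) = -2.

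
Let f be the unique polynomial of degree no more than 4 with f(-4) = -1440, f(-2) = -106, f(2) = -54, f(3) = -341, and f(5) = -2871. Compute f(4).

Using the Lagrange interpolation formula with nodes -4, -2, 2, 3, 5:
  L_0(u) = (u + 2)(u - 2)(u - 3)(u - 5) / 756
  L_1(u) = (u + 4)(u - 2)(u - 3)(u - 5) / -280
  L_2(u) = (u + 4)(u + 2)(u - 3)(u - 5) / 72
  L_3(u) = (u + 4)(u + 2)(u - 2)(u - 5) / -70
  L_4(u) = (u + 4)(u + 2)(u - 2)(u - 3) / 378
Then f(u) = -1440·L_0(u) - 106·L_1(u) - 54·L_2(u) - 341·L_3(u) - 2871·L_4(u).
Expanding and collecting terms gives f(u) = -5u^4 + 2u^3 - u^2 + 5u + 4.
Evaluating at u = 4: f(4) = -1144.

-1144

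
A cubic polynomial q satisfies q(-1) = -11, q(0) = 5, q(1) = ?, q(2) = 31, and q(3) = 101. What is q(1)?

The 4 known points determine the degree-3 polynomial uniquely.
Write q(u) = au^3 + bu^2 + cu + d. Substituting each data point gives a linear system:
  -a + b - c + d = -11
  d = 5
  8a + 4b + 2c + d = 31
  27a + 9b + 3c + d = 101
Solving the system yields a = 5, b = -6, c = 5, d = 5.
So q(u) = 5u³ - 6u² + 5u + 5.
Then q(1) = 9.

9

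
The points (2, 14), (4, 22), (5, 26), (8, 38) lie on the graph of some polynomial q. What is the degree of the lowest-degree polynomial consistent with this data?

1

Divided differences on the nodes 2, 4, 5, 8:
  order 0: 14  22  26  38
  order 1: 4  4  4
  order 2: 0  0
  order 3: 0
The order-1 divided differences are all 4 (nonzero) and every higher order vanishes, so the data lies on a polynomial of degree exactly 1.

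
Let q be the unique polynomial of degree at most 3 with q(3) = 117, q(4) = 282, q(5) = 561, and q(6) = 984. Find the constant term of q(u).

Write q(u) = au^3 + bu^2 + cu + d. Substituting each data point gives a linear system:
  27a + 9b + 3c + d = 117
  64a + 16b + 4c + d = 282
  125a + 25b + 5c + d = 561
  216a + 36b + 6c + d = 984
Solving the system yields a = 5, b = -3, c = 1, d = 6.
So q(u) = 5u³ - 3u² + u + 6.
The constant term is 6.

6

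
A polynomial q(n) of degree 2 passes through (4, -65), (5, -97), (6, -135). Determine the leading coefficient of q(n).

Write q(n) = an^2 + bn + c. Substituting each data point gives a linear system:
  16a + 4b + c = -65
  25a + 5b + c = -97
  36a + 6b + c = -135
Solving the system yields a = -3, b = -5, c = 3.
So q(n) = -3n^2 - 5n + 3.
The leading coefficient is -3.

-3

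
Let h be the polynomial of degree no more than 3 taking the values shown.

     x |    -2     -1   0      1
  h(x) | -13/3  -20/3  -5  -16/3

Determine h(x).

h(x) = -x^3 - x^2 + (5/3)x - 5

Using the Lagrange interpolation formula with nodes -2, -1, 0, 1:
  L_0(x) = (x + 1)x(x - 1) / -6
  L_1(x) = (x + 2)x(x - 1) / 2
  L_2(x) = (x + 2)(x + 1)(x - 1) / -2
  L_3(x) = (x + 2)(x + 1)x / 6
Then h(x) = -13/3·L_0(x) - 20/3·L_1(x) - 5·L_2(x) - 16/3·L_3(x).
Expanding and collecting terms gives h(x) = -x³ - x² + (5/3)x - 5.
Check: h(1) = -16/3. ✓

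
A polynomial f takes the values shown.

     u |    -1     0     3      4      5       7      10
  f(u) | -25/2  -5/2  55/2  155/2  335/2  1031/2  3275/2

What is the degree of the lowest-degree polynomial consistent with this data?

3

Divided differences on the nodes -1, 0, 3, 4, 5, 7, 10:
  order 0: -25/2  -5/2  55/2  155/2  335/2  1031/2  3275/2
  order 1: 10  10  50  90  174  374
  order 2: 0  10  20  28  40
  order 3: 2  2  2  2
  order 4: 0  0  0
  order 5: 0  0
  order 6: 0
The order-3 divided differences are all 2 (nonzero) and every higher order vanishes, so the data lies on a polynomial of degree exactly 3.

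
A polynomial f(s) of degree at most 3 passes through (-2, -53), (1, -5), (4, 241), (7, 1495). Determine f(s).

f(s) = 5s^3 - 4s^2 - 3s - 3

Write f(s) = as^3 + bs^2 + cs + d. Substituting each data point gives a linear system:
  -8a + 4b - 2c + d = -53
  a + b + c + d = -5
  64a + 16b + 4c + d = 241
  343a + 49b + 7c + d = 1495
Solving the system yields a = 5, b = -4, c = -3, d = -3.
So f(s) = 5s^3 - 4s^2 - 3s - 3.
Check: f(4) = 241. ✓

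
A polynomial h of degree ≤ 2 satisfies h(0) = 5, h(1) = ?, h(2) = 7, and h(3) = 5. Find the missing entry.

On equispaced nodes a degree-2 polynomial has vanishing third forward difference, so
  - h(0) + 3·h(1) - 3·h(2) + h(3) = 0.
Substituting the known values and solving for h(1):
  3·h(1) = 21
  h(1) = 7.

7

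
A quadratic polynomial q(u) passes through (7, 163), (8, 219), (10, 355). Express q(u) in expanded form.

q(u) = 4u^2 - 4u - 5

Write q(u) = au^2 + bu + c. Substituting each data point gives a linear system:
  49a + 7b + c = 163
  64a + 8b + c = 219
  100a + 10b + c = 355
Solving the system yields a = 4, b = -4, c = -5.
So q(u) = 4u^2 - 4u - 5.
Check: q(10) = 355. ✓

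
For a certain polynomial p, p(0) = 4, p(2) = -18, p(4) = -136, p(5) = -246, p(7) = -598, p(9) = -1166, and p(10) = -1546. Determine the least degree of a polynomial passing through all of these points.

Divided differences on the nodes 0, 2, 4, 5, 7, 9, 10:
  order 0: 4  -18  -136  -246  -598  -1166  -1546
  order 1: -11  -59  -110  -176  -284  -380
  order 2: -12  -17  -22  -27  -32
  order 3: -1  -1  -1  -1
  order 4: 0  0  0
  order 5: 0  0
  order 6: 0
The order-3 divided differences are all -1 (nonzero) and every higher order vanishes, so the data lies on a polynomial of degree exactly 3.

3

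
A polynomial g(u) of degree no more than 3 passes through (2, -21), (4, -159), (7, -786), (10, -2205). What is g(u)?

g(u) = -2u^3 - 2u^2 - u + 5

Write g(u) = au^3 + bu^2 + cu + d. Substituting each data point gives a linear system:
  8a + 4b + 2c + d = -21
  64a + 16b + 4c + d = -159
  343a + 49b + 7c + d = -786
  1000a + 100b + 10c + d = -2205
Solving the system yields a = -2, b = -2, c = -1, d = 5.
So g(u) = -2u^3 - 2u^2 - u + 5.
Check: g(10) = -2205. ✓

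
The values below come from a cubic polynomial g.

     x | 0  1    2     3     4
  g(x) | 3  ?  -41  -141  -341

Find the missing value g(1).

-5

The 4 known points determine the degree-3 polynomial uniquely.
Write g(x) = ax^3 + bx^2 + cx + d. Substituting each data point gives a linear system:
  d = 3
  8a + 4b + 2c + d = -41
  27a + 9b + 3c + d = -141
  64a + 16b + 4c + d = -341
Solving the system yields a = -6, b = 4, c = -6, d = 3.
So g(x) = -6x^3 + 4x^2 - 6x + 3.
Then g(1) = -5.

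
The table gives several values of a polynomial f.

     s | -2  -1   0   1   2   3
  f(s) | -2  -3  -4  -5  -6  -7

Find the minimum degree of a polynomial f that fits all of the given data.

Forward differences of the values at s = -2, -1, 0, 1, 2, 3:
  f  : -2  -3  -4  -5  -6  -7
  Δ  : -1  -1  -1  -1  -1
  Δ^2: 0  0  0  0
  Δ^3: 0  0  0
  Δ^4: 0  0
  Δ^5: 0
The first differences are constant (-1) and nonzero, while all higher differences vanish, so the minimal degree is 1.

1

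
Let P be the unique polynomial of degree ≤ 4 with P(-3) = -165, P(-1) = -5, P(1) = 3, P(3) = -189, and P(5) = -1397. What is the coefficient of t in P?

Write P(t) = at^4 + bt^3 + ct^2 + dt + e. Substituting each data point gives a linear system:
  81a - 27b + 9c - 3d + e = -165
  a - b + c - d + e = -5
  a + b + c + d + e = 3
  81a + 27b + 9c + 3d + e = -189
  625a + 125b + 25c + 5d + e = -1397
Solving the system yields a = -2, b = -1, c = -2, d = 5, e = 3.
So P(t) = -2t⁴ - t³ - 2t² + 5t + 3.
The coefficient of t is 5.

5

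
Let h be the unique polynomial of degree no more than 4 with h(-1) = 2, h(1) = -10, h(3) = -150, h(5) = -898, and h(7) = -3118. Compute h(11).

Forward differences of the values at n = -1, 1, 3, 5, 7:
  h  : 2  -10  -150  -898  -3118
  Δ  : -12  -140  -748  -2220
  Δ^2: -128  -608  -1472
  Δ^3: -480  -864
  Δ^4: -384
The fourth differences are constant, confirming degree 4.
Interpolating (Newton forward form) and evaluating at n = 11 gives h(11) = -17350.

-17350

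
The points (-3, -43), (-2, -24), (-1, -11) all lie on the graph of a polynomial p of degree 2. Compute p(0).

-4

Forward differences of the values at n = -3, -2, -1:
  p  : -43  -24  -11
  Δ  : 19  13
  Δ^2: -6
The second differences are constant, confirming degree 2.
Interpolating (Newton forward form) and evaluating at n = 0 gives p(0) = -4.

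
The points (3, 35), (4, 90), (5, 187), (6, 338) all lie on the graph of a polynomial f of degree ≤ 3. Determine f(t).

f(t) = 2t^3 - 3t^2 + 2t + 2

Using the Lagrange interpolation formula with nodes 3, 4, 5, 6:
  L_0(t) = (t - 4)(t - 5)(t - 6) / -6
  L_1(t) = (t - 3)(t - 5)(t - 6) / 2
  L_2(t) = (t - 3)(t - 4)(t - 6) / -2
  L_3(t) = (t - 3)(t - 4)(t - 5) / 6
Then f(t) = 35·L_0(t) + 90·L_1(t) + 187·L_2(t) + 338·L_3(t).
Expanding and collecting terms gives f(t) = 2t^3 - 3t^2 + 2t + 2.
Check: f(3) = 35. ✓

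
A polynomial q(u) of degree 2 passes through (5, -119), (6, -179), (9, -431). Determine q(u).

q(u) = -6u^2 + 6u + 1

Write q(u) = au^2 + bu + c. Substituting each data point gives a linear system:
  25a + 5b + c = -119
  36a + 6b + c = -179
  81a + 9b + c = -431
Solving the system yields a = -6, b = 6, c = 1.
So q(u) = -6u^2 + 6u + 1.
Check: q(9) = -431. ✓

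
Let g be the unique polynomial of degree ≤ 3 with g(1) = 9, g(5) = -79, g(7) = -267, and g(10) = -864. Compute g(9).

-615

Using the Lagrange interpolation formula with nodes 1, 5, 7, 10:
  L_0(n) = (n - 5)(n - 7)(n - 10) / -216
  L_1(n) = (n - 1)(n - 7)(n - 10) / 40
  L_2(n) = (n - 1)(n - 5)(n - 10) / -36
  L_3(n) = (n - 1)(n - 5)(n - 7) / 135
Then g(n) = 9·L_0(n) - 79·L_1(n) - 267·L_2(n) - 864·L_3(n).
Expanding and collecting terms gives g(n) = -n^3 + n^2 + 3n + 6.
Evaluating at n = 9: g(9) = -615.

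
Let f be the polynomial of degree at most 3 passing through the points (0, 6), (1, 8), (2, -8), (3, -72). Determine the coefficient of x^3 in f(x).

Write f(x) = ax^3 + bx^2 + cx + d. Substituting each data point gives a linear system:
  d = 6
  a + b + c + d = 8
  8a + 4b + 2c + d = -8
  27a + 9b + 3c + d = -72
Solving the system yields a = -5, b = 6, c = 1, d = 6.
So f(x) = -5x^3 + 6x^2 + x + 6.
The leading coefficient is -5.

-5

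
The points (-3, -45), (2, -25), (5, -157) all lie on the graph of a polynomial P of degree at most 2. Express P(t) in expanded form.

P(t) = -6t^2 - 2t + 3

Write P(t) = at^2 + bt + c. Substituting each data point gives a linear system:
  9a - 3b + c = -45
  4a + 2b + c = -25
  25a + 5b + c = -157
Solving the system yields a = -6, b = -2, c = 3.
So P(t) = -6t^2 - 2t + 3.
Check: P(5) = -157. ✓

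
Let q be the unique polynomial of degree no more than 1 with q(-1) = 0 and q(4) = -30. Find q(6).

-42

Write q(s) = as + b. Substituting each data point gives a linear system:
  -a + b = 0
  4a + b = -30
Solving the system yields a = -6, b = -6.
So q(s) = -6s - 6.
Then q(6) = -42.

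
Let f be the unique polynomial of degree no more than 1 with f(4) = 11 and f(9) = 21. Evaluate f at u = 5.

Write f(u) = au + b. Substituting each data point gives a linear system:
  4a + b = 11
  9a + b = 21
Solving the system yields a = 2, b = 3.
So f(u) = 2u + 3.
Then f(5) = 13.

13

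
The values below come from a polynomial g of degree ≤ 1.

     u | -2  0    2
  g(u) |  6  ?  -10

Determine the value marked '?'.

-2

The 2 known points determine the degree-1 polynomial uniquely.
Write g(u) = au + b. Substituting each data point gives a linear system:
  -2a + b = 6
  2a + b = -10
Solving the system yields a = -4, b = -2.
So g(u) = -4u - 2.
Then g(0) = -2.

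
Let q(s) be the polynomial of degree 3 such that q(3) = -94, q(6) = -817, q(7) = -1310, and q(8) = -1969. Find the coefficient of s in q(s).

2

Write q(s) = as^3 + bs^2 + cs + d. Substituting each data point gives a linear system:
  27a + 9b + 3c + d = -94
  216a + 36b + 6c + d = -817
  343a + 49b + 7c + d = -1310
  512a + 64b + 8c + d = -1969
Solving the system yields a = -4, b = 1, c = 2, d = -1.
So q(s) = -4s^3 + s^2 + 2s - 1.
The coefficient of s is 2.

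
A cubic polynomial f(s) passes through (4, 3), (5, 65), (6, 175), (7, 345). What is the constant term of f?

-5

Write f(s) = as^3 + bs^2 + cs + d. Substituting each data point gives a linear system:
  64a + 16b + 4c + d = 3
  125a + 25b + 5c + d = 65
  216a + 36b + 6c + d = 175
  343a + 49b + 7c + d = 345
Solving the system yields a = 2, b = -6, c = -6, d = -5.
So f(s) = 2s^3 - 6s^2 - 6s - 5.
The constant term is -5.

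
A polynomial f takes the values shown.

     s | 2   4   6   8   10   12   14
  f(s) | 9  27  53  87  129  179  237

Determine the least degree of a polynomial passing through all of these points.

2

Forward differences of the values at s = 2, 4, 6, 8, 10, 12, 14:
  f  : 9  27  53  87  129  179  237
  Δ  : 18  26  34  42  50  58
  Δ^2: 8  8  8  8  8
  Δ^3: 0  0  0  0
  Δ^4: 0  0  0
  Δ^5: 0  0
  Δ^6: 0
The second differences are constant (8) and nonzero, while all higher differences vanish, so the minimal degree is 2.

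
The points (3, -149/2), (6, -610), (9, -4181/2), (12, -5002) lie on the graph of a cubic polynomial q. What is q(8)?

Write q(s) = as^3 + bs^2 + cs + d. Substituting each data point gives a linear system:
  27a + 9b + 3c + d = -149/2
  216a + 36b + 6c + d = -610
  729a + 81b + 9c + d = -4181/2
  1728a + 144b + 12c + d = -5002
Solving the system yields a = -3, b = 3/2, c = -3, d = 2.
So q(s) = -3s^3 + (3/2)s^2 - 3s + 2.
Then q(8) = -1462.

-1462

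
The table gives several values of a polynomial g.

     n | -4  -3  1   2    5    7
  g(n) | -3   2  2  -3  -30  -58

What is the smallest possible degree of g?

Divided differences on the nodes -4, -3, 1, 2, 5, 7:
  order 0: -3  2  2  -3  -30  -58
  order 1: 5  0  -5  -9  -14
  order 2: -1  -1  -1  -1
  order 3: 0  0  0
  order 4: 0  0
  order 5: 0
The order-2 divided differences are all -1 (nonzero) and every higher order vanishes, so the data lies on a polynomial of degree exactly 2.

2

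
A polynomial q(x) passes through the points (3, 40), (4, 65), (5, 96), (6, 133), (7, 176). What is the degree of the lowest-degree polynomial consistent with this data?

2

Forward differences of the values at x = 3, 4, 5, 6, 7:
  q  : 40  65  96  133  176
  Δ  : 25  31  37  43
  Δ^2: 6  6  6
  Δ^3: 0  0
  Δ^4: 0
The second differences are constant (6) and nonzero, while all higher differences vanish, so the minimal degree is 2.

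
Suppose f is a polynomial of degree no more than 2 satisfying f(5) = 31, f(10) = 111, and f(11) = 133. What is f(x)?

f(x) = x^2 + x + 1

Write f(x) = ax^2 + bx + c. Substituting each data point gives a linear system:
  25a + 5b + c = 31
  100a + 10b + c = 111
  121a + 11b + c = 133
Solving the system yields a = 1, b = 1, c = 1.
So f(x) = x^2 + x + 1.
Check: f(11) = 133. ✓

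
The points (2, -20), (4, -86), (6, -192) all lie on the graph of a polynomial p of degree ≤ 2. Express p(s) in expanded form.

p(s) = -5s^2 - 3s + 6

Write p(s) = as^2 + bs + c. Substituting each data point gives a linear system:
  4a + 2b + c = -20
  16a + 4b + c = -86
  36a + 6b + c = -192
Solving the system yields a = -5, b = -3, c = 6.
So p(s) = -5s² - 3s + 6.
Check: p(2) = -20. ✓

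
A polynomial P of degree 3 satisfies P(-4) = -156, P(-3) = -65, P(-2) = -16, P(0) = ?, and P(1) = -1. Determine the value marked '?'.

4

The 4 known points determine the degree-3 polynomial uniquely.
Write P(n) = an^3 + bn^2 + cn + d. Substituting each data point gives a linear system:
  -64a + 16b - 4c + d = -156
  -27a + 9b - 3c + d = -65
  -8a + 4b - 2c + d = -16
  a + b + c + d = -1
Solving the system yields a = 2, b = -3, c = -4, d = 4.
So P(n) = 2n^3 - 3n^2 - 4n + 4.
Then P(0) = 4.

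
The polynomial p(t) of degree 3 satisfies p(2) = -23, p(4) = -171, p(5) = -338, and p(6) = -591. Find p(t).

Write p(t) = at^3 + bt^2 + ct + d. Substituting each data point gives a linear system:
  8a + 4b + 2c + d = -23
  64a + 16b + 4c + d = -171
  125a + 25b + 5c + d = -338
  216a + 36b + 6c + d = -591
Solving the system yields a = -3, b = 2, c = -2, d = -3.
So p(t) = -3t³ + 2t² - 2t - 3.
Check: p(5) = -338. ✓

p(t) = -3t^3 + 2t^2 - 2t - 3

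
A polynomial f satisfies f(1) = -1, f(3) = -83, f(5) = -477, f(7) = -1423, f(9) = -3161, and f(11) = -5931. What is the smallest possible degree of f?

3

Forward differences of the values at t = 1, 3, 5, 7, 9, 11:
  f  : -1  -83  -477  -1423  -3161  -5931
  Δ  : -82  -394  -946  -1738  -2770
  Δ^2: -312  -552  -792  -1032
  Δ^3: -240  -240  -240
  Δ^4: 0  0
  Δ^5: 0
The third differences are constant (-240) and nonzero, while all higher differences vanish, so the minimal degree is 3.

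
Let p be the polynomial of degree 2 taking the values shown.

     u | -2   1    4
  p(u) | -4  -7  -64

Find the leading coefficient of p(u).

-3

Write p(u) = au^2 + bu + c. Substituting each data point gives a linear system:
  4a - 2b + c = -4
  a + b + c = -7
  16a + 4b + c = -64
Solving the system yields a = -3, b = -4, c = 0.
So p(u) = -3u² - 4u.
The leading coefficient is -3.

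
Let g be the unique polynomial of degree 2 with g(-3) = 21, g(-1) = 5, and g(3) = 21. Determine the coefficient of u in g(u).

0

Write g(u) = au^2 + bu + c. Substituting each data point gives a linear system:
  9a - 3b + c = 21
  a - b + c = 5
  9a + 3b + c = 21
Solving the system yields a = 2, b = 0, c = 3.
So g(u) = 2u² + 3.
The coefficient of u is 0.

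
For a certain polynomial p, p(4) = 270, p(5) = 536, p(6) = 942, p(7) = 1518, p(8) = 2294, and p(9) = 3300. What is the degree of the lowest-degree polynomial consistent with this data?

Forward differences of the values at n = 4, 5, 6, 7, 8, 9:
  p  : 270  536  942  1518  2294  3300
  Δ  : 266  406  576  776  1006
  Δ^2: 140  170  200  230
  Δ^3: 30  30  30
  Δ^4: 0  0
  Δ^5: 0
The third differences are constant (30) and nonzero, while all higher differences vanish, so the minimal degree is 3.

3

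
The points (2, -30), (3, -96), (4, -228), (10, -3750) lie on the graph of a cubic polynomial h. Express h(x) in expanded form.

Write h(x) = ax^3 + bx^2 + cx + d. Substituting each data point gives a linear system:
  8a + 4b + 2c + d = -30
  27a + 9b + 3c + d = -96
  64a + 16b + 4c + d = -228
  1000a + 100b + 10c + d = -3750
Solving the system yields a = -4, b = 3, c = -5, d = 0.
So h(x) = -4x^3 + 3x^2 - 5x.
Check: h(10) = -3750. ✓

h(x) = -4x^3 + 3x^2 - 5x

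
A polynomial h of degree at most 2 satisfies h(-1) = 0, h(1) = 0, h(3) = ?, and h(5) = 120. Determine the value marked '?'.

40

The 3 known points determine the degree-2 polynomial uniquely.
Write h(t) = at^2 + bt + c. Substituting each data point gives a linear system:
  a - b + c = 0
  a + b + c = 0
  25a + 5b + c = 120
Solving the system yields a = 5, b = 0, c = -5.
So h(t) = 5t^2 - 5.
Then h(3) = 40.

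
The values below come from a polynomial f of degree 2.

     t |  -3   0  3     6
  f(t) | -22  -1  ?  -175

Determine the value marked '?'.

On equispaced nodes a degree-2 polynomial has vanishing third forward difference, so
  - f(-3) + 3·f(0) - 3·f(3) + f(6) = 0.
Substituting the known values and solving for f(3):
  -3·f(3) = 156
  f(3) = -52.

-52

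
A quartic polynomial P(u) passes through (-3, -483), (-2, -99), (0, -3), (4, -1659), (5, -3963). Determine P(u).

P(u) = -6u^4 - u^3 - 3u^2 - 2u - 3

Write P(u) = au^4 + bu^3 + cu^2 + du + e. Substituting each data point gives a linear system:
  81a - 27b + 9c - 3d + e = -483
  16a - 8b + 4c - 2d + e = -99
  e = -3
  256a + 64b + 16c + 4d + e = -1659
  625a + 125b + 25c + 5d + e = -3963
Solving the system yields a = -6, b = -1, c = -3, d = -2, e = -3.
So P(u) = -6u⁴ - u³ - 3u² - 2u - 3.
Check: P(4) = -1659. ✓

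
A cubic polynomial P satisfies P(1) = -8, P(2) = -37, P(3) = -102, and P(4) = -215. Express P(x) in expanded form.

P(x) = -2x^3 - 6x^2 + 3x - 3

Using the Lagrange interpolation formula with nodes 1, 2, 3, 4:
  L_0(x) = (x - 2)(x - 3)(x - 4) / -6
  L_1(x) = (x - 1)(x - 3)(x - 4) / 2
  L_2(x) = (x - 1)(x - 2)(x - 4) / -2
  L_3(x) = (x - 1)(x - 2)(x - 3) / 6
Then P(x) = -8·L_0(x) - 37·L_1(x) - 102·L_2(x) - 215·L_3(x).
Expanding and collecting terms gives P(x) = -2x^3 - 6x^2 + 3x - 3.
Check: P(2) = -37. ✓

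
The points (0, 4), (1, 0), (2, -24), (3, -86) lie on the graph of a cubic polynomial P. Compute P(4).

-204

Forward differences of the values at x = 0, 1, 2, 3:
  P  : 4  0  -24  -86
  Δ  : -4  -24  -62
  Δ^2: -20  -38
  Δ^3: -18
The third differences are constant, confirming degree 3.
Interpolating (Newton forward form) and evaluating at x = 4 gives P(4) = -204.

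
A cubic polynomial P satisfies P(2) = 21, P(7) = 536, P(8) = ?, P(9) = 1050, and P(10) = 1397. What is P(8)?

765

The 4 known points determine the degree-3 polynomial uniquely.
Write P(n) = an^3 + bn^2 + cn + d. Substituting each data point gives a linear system:
  8a + 4b + 2c + d = 21
  343a + 49b + 7c + d = 536
  729a + 81b + 9c + d = 1050
  1000a + 100b + 10c + d = 1397
Solving the system yields a = 1, b = 4, c = 0, d = -3.
So P(n) = n^3 + 4n^2 - 3.
Then P(8) = 765.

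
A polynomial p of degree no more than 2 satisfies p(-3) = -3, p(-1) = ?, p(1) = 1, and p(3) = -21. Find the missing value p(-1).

On equispaced nodes a degree-2 polynomial has vanishing third forward difference, so
  - p(-3) + 3·p(-1) - 3·p(1) + p(3) = 0.
Substituting the known values and solving for p(-1):
  3·p(-1) = 21
  p(-1) = 7.

7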